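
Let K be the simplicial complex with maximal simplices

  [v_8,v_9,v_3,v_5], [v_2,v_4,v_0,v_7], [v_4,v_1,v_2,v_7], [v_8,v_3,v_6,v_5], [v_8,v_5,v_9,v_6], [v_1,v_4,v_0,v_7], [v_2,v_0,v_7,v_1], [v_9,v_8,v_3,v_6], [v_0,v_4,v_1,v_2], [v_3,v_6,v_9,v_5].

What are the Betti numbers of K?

Fix the vertex order v_0 < v_1 < v_2 < v_3 < v_4 < v_5 < v_6 < v_7 < v_8 < v_9 and write every simplex with vertices in increasing order. Then dim K = 3 and the simplices of K are:

  0-simplices (10): [v_0], [v_1], [v_2], [v_3], [v_4], [v_5], [v_6], [v_7], [v_8], [v_9]
  1-simplices (20): (20 of them)
  2-simplices (20): (20 of them)
  3-simplices (10): (10 of them)

Hence C_0 ≅ Z^10, C_1 ≅ Z^20, C_2 ≅ Z^20, C_3 ≅ Z^10.

∂_1: C_1 → C_0 is given by ∂[p,q] = [q] − [p].
This gives a 10×20 integer matrix of rank 8; reducing to Smith normal form yields diagonal entries (1,1,1,1,1,1,1,1).

∂_2: C_2 → C_1 sends each 2-simplex [p,q,r] to [q,r] − [p,r] + [p,q]. For instance
  ∂[v_1,v_2,v_7] = [v_2,v_7] − [v_1,v_7] + [v_1,v_2],
  ∂[v_0,v_4,v_7] = [v_4,v_7] − [v_0,v_7] + [v_0,v_4].
The 20×20 boundary matrix has rank 12 and Smith normal form diag(1,1,1,1,1,1,1,1,1,1,1,1).

The boundary map ∂_3: C_3 → C_2 sends each 3-simplex σ to the alternating sum Σ_i (−1)^i (σ with its i-th vertex removed). For instance
  ∂[v_1,v_2,v_4,v_7] = [v_2,v_4,v_7] − [v_1,v_4,v_7] + [v_1,v_2,v_7] − [v_1,v_2,v_4],
  ∂[v_3,v_5,v_8,v_9] = [v_5,v_8,v_9] − [v_3,v_8,v_9] + [v_3,v_5,v_9] − [v_3,v_5,v_8].
This gives a 20×10 integer matrix of rank 8; reducing to Smith normal form yields diagonal entries (1,1,1,1,1,1,1,1).

Computing H_k = (kernel of ∂_k) / (image of ∂_{k+1}):

  H_0: rank C_0 − rank ∂_1 = 10 − 8 = 2, and the invariant factors of ∂_1 are all 1, so H_0 = Z^2.
  H_1: rank ker ∂_1 − rank ∂_2 = (20 − 8) − 12 = 0, and the invariant factors of ∂_2 are all 1, so H_1 = 0.
  H_2: rank ker ∂_2 − rank ∂_3 = (20 − 12) − 8 = 0, and the invariant factors of ∂_3 are all 1, so H_2 = 0.
  H_3: rank ker ∂_3 − rank ∂_4 = (10 − 8) − 0 = 2, and there is no ∂_4, so H_3 = Z^2.

Hence the Betti numbers are b_0 = 2, b_1 = 0, b_2 = 0, b_3 = 2.

b_0 = 2, b_1 = 0, b_2 = 0, b_3 = 2.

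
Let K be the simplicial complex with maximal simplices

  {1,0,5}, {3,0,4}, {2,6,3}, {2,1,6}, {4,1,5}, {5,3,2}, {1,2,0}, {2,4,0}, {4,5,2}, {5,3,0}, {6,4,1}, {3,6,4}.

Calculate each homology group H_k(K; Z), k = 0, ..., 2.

We work with the vertex ordering 0 < 1 < 2 < 3 < 4 < 5 < 6. The simplices of K, each written with vertices in increasing order, are:

  0-simplices (7): [0], [1], [2], [3], [4], [5], [6]
  1-simplices (18): [0,1], [0,2], [0,3], [0,4], [0,5], [1,2], [1,4], [1,5], [1,6], [2,3], [2,4], [2,5], [2,6], [3,4], [3,5], [3,6], [4,5], [4,6]
  2-simplices (12): [0,1,2], [0,1,5], [0,2,4], [0,3,4], [0,3,5], [1,2,6], [1,4,5], [1,4,6], [2,3,5], [2,3,6], [2,4,5], [3,4,6]

so the chain groups are C_0 ≅ Z^7, C_1 ≅ Z^18, C_2 ≅ Z^12.

The boundary map ∂_1: C_1 → C_0 sends each edge [p,q] (with p < q) to q − p. For instance
  ∂[2,6] = [6] − [2].
The resulting 7×18 matrix has rank 6, and its Smith normal form has invariant factors (1,1,1,1,1,1).

∂_2: C_2 → C_1 maps a triangle to the signed sum of its edges. For instance
  ∂[3,4,6] = [4,6] − [3,6] + [3,4],
  ∂[0,3,5] = [3,5] − [0,5] + [0,3].
This gives a 18×12 integer matrix of rank 12; reducing to Smith normal form yields diagonal entries (1,1,1,1,1,1,1,1,1,1,1,2).

From H_k ≅ ker(∂_k) / im(∂_{k+1}) we obtain:

  H_0: rank C_0 − rank ∂_1 = 7 − 6 = 1, and the invariant factors of ∂_1 are all 1, so H_0 ≅ Z.
  H_1: rank ker ∂_1 − rank ∂_2 = (18 − 6) − 12 = 0, and ∂_2 has invariant factor 2 > 1, so H_1 ≅ Z/2.
  H_2: rank ker ∂_2 − rank ∂_3 = (12 − 12) − 0 = 0, and there is no ∂_3, so H_2 ≅ 0.

H_0 ≅ Z,  H_1 ≅ Z/2,  H_2 = 0.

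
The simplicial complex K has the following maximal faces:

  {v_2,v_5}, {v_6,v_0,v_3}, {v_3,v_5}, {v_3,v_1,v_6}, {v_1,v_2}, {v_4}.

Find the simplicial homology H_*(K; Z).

H_0 ≅ Z^2,  H_1 ≅ Z,  H_2 = 0.

Order the vertices as v_0 < v_1 < v_2 < v_3 < v_4 < v_5 < v_6. Listing each simplex with vertices in this order, K has dimension 2 with simplices:

  0-simplices (7): [v_0], [v_1], [v_2], [v_3], [v_4], [v_5], [v_6]
  1-simplices (8): [v_0,v_3], [v_0,v_6], [v_1,v_2], [v_1,v_3], [v_1,v_6], [v_2,v_5], [v_3,v_5], [v_3,v_6]
  2-simplices (2): [v_0,v_3,v_6], [v_1,v_3,v_6]

giving chain groups C_0 ≅ Z^7, C_1 ≅ Z^8, C_2 ≅ Z^2.

The boundary map ∂_1: C_1 → C_0 sends each edge [p,q] (with p < q) to q − p. For instance
  ∂[v_1,v_2] = [v_2] − [v_1].
The 7×8 boundary matrix has rank 5 and Smith normal form diag(1,1,1,1,1).

The boundary map ∂_2: C_2 → C_1 acts by ∂[p,q,r] = [q,r] − [p,r] + [p,q]. For instance
  ∂[v_0,v_3,v_6] = [v_3,v_6] − [v_0,v_6] + [v_0,v_3],
  ∂[v_1,v_3,v_6] = [v_3,v_6] − [v_1,v_6] + [v_1,v_3].
As a 8×2 matrix over Z this has rank 2, with invariant factors (1,1).

Reading off H_k = ker ∂_k / im ∂_{k+1}:

  H_0: rank C_0 − rank ∂_1 = 7 − 5 = 2, and the invariant factors of ∂_1 are all 1, so H_0 = Z^2.
  H_1: rank ker ∂_1 − rank ∂_2 = (8 − 5) − 2 = 1, and the invariant factors of ∂_2 are all 1, so H_1 = Z.
  H_2: rank ker ∂_2 − rank ∂_3 = (2 − 2) − 0 = 0, and there is no ∂_3, so H_2 = 0.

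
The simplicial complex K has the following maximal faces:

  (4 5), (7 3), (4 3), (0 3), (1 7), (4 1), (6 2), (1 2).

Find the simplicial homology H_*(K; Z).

Take the total order 0 < 1 < 2 < 3 < 4 < 5 < 6 < 7 on the vertex set. Then K (dimension 1) consists of the simplices:

  0-simplices (8): [0], [1], [2], [3], [4], [5], [6], [7]
  1-simplices (8): [0,3], [1,2], [1,4], [1,7], [2,6], [3,4], [3,7], [4,5]

Hence C_0 ≅ Z^8, C_1 ≅ Z^8.

∂_1: C_1 → C_0 maps an edge to its endpoints' difference, ∂[p,q] = q − p. For instance
  ∂[1,4] = [4] − [1].
The resulting 8×8 matrix has rank 7, and its Smith normal form has invariant factors (1,1,1,1,1,1,1).

From H_k ≅ ker(∂_k) / im(∂_{k+1}) we obtain:

  H_0: rank C_0 − rank ∂_1 = 8 − 7 = 1, and the invariant factors of ∂_1 are all 1, so H_0 ≅ Z.
  H_1: rank ker ∂_1 − rank ∂_2 = (8 − 7) − 0 = 1, and there is no ∂_2, so H_1 ≅ Z.

As a check, the Euler characteristic is 8 − 8 = 0, which agrees with 1 − 1 = 0.

H_0 ≅ Z,  H_1 ≅ Z.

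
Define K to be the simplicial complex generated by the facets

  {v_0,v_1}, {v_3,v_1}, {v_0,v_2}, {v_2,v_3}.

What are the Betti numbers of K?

b_0 = 1, b_1 = 1.

Fix the vertex order v_0 < v_1 < v_2 < v_3 and write every simplex with vertices in increasing order. Then dim K = 1 and the simplices of K are:

  0-simplices (4): [v_0], [v_1], [v_2], [v_3]
  1-simplices (4): [v_0,v_1], [v_0,v_2], [v_1,v_3], [v_2,v_3]

Hence C_0 ≅ Z^4, C_1 ≅ Z^4.

Boundary ∂_1: C_1 → C_0 is given by ∂[p,q] = [q] − [p]. For instance
  ∂[v_0,v_1] = [v_1] − [v_0].
As a 4×4 matrix over Z this has rank 3, with invariant factors (1,1,1).

From H_k ≅ ker(∂_k) / im(∂_{k+1}) we obtain:

  H_0: rank C_0 − rank ∂_1 = 4 − 3 = 1, and the invariant factors of ∂_1 are all 1, so H_0 = Z.
  H_1: rank ker ∂_1 − rank ∂_2 = (4 − 3) − 0 = 1, and there is no ∂_2, so H_1 = Z.

Hence the Betti numbers are b_0 = 1, b_1 = 1.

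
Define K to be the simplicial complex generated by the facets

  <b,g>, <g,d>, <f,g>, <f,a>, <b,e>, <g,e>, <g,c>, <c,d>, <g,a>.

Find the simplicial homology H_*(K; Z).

H_0 ≅ Z,  H_1 ≅ Z^3.

K has 7 vertices, 9 edges.
rank ∂_0 = 0, rank ∂_1 = 6 ⇒ b_0 = 7 − 0 − 6 = 1; all invariant factors of ∂_1 are 1 so no torsion. So H_0 = Z.
rank ∂_1 = 6, rank ∂_2 = 0 ⇒ b_1 = 9 − 6 − 0 = 3. So H_1 = Z^3.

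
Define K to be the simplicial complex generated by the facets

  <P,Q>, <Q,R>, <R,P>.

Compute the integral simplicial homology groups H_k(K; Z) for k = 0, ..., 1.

Fix the vertex order P < Q < R and write every simplex with vertices in increasing order. Then dim K = 1 and the simplices of K are:

  0-simplices (3): P, Q, R
  1-simplices (3): PQ, PR, QR

so the chain groups are C_0 ≅ Z^3, C_1 ≅ Z^3.

The boundary map ∂_1: C_1 → C_0 sends each edge [p,q] (with p < q) to q − p.
The 3×3 boundary matrix has rank 2 and Smith normal form diag(1,1).

Computing H_k = (kernel of ∂_k) / (image of ∂_{k+1}):

  H_0: rank C_0 − rank ∂_1 = 3 − 2 = 1, and the invariant factors of ∂_1 are all 1, so H_0 = Z.
  H_1: rank ker ∂_1 − rank ∂_2 = (3 − 2) − 0 = 1, and there is no ∂_2, so H_1 = Z.

As a check, the Euler characteristic is 3 − 3 = 0, which agrees with 1 − 1 = 0.
(K is a triangulation of the circle S^1.)

H_0 ≅ Z,  H_1 ≅ Z.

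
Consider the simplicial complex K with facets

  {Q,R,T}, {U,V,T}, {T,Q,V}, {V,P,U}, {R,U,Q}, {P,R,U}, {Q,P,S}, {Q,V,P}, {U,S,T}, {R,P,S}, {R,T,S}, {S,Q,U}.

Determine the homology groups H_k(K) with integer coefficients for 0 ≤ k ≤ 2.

H_0 ≅ Z,  H_1 ≅ Z/2Z,  H_2 = 0.

Order the vertices as P < Q < R < S < T < U < V. Listing each simplex with vertices in this order, K has dimension 2 with simplices:

  0-simplices (7): P, Q, R, S, T, U, V
  1-simplices (18): PQ, PR, PS, PU, PV, QR, QS, QT, QU, QV, RS, RT, RU, ST, SU, TU, TV, UV
  2-simplices (12): PQS, PQV, PRS, PRU, PUV, QRT, QRU, QSU, QTV, RST, STU, TUV

so the chain groups are C_0 ≅ Z^7, C_1 ≅ Z^18, C_2 ≅ Z^12.

∂_1: C_1 → C_0 is given by ∂[p,q] = [q] − [p].
The 7×18 boundary matrix has rank 6 and Smith normal form diag(1,1,1,1,1,1).

∂_2: C_2 → C_1 maps a triangle to the signed sum of its edges. For instance
  ∂QRT = RT − QT + QR,
  ∂RST = ST − RT + RS.
The resulting 18×12 matrix has rank 12, and its Smith normal form has invariant factors (1,1,1,1,1,1,1,1,1,1,1,2).

Computing H_k = (kernel of ∂_k) / (image of ∂_{k+1}):

  H_0: rank C_0 − rank ∂_1 = 7 − 6 = 1, and the invariant factors of ∂_1 are all 1, so H_0 = Z.
  H_1: rank ker ∂_1 − rank ∂_2 = (18 − 6) − 12 = 0, and ∂_2 has invariant factor 2 > 1, so H_1 = Z/2Z.
  H_2: rank ker ∂_2 − rank ∂_3 = (12 − 12) − 0 = 0, and there is no ∂_3, so H_2 = 0.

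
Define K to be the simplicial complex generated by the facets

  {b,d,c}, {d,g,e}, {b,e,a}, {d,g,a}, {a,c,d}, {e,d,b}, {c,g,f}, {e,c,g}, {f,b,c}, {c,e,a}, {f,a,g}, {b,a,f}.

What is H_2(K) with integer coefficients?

Order the vertices as a < b < c < d < e < f < g. Listing each simplex with vertices in this order, K has dimension 2 with simplices:

  0-simplices (7): a, b, c, d, e, f, g
  1-simplices (18): ab, ac, ad, ae, af, ag, bc, bd, be, bf, cd, ce, cf, cg, de, dg, eg, fg
  2-simplices (12): abe, abf, acd, ace, adg, afg, bcd, bcf, bde, ceg, cfg, deg

so the chain groups are C_0 ≅ Z^7, C_1 ≅ Z^18, C_2 ≅ Z^12.

Boundary ∂_1: C_1 → C_0 maps an edge to its endpoints' difference, ∂[p,q] = q − p.
As a 7×18 matrix over Z this has rank 6, with invariant factors (1,1,1,1,1,1).

∂_2: C_2 → C_1 maps a triangle to the signed sum of its edges. For instance
  ∂deg = eg − dg + de,
  ∂adg = dg − ag + ad.
This gives a 18×12 integer matrix of rank 12; reducing to Smith normal form yields diagonal entries (1,1,1,1,1,1,1,1,1,1,1,2).

Reading off H_k = ker ∂_k / im ∂_{k+1}:

  H_2: rank ker ∂_2 − rank ∂_3 = (12 − 12) − 0 = 0, and there is no ∂_3, so H_2 = 0.

(K is a triangulation of the real projective plane RP^2.)

H_2 = 0.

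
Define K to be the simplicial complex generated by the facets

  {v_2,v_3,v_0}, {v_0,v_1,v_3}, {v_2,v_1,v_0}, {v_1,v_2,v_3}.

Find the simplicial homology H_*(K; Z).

H_0 = Z,  H_1 = 0,  H_2 = Z.

Take the total order v_0 < v_1 < v_2 < v_3 on the vertex set. Then K (dimension 2) consists of the simplices:

  0-simplices (4): [v_0], [v_1], [v_2], [v_3]
  1-simplices (6): [v_0,v_1], [v_0,v_2], [v_0,v_3], [v_1,v_2], [v_1,v_3], [v_2,v_3]
  2-simplices (4): [v_0,v_1,v_2], [v_0,v_1,v_3], [v_0,v_2,v_3], [v_1,v_2,v_3]

giving chain groups C_0 ≅ Z^4, C_1 ≅ Z^6, C_2 ≅ Z^4.

The boundary map ∂_1: C_1 → C_0 sends each edge [p,q] (with p < q) to q − p.
This gives a 4×6 integer matrix of rank 3; reducing to Smith normal form yields diagonal entries (1,1,1).

∂_2: C_2 → C_1 acts by ∂[p,q,r] = [q,r] − [p,r] + [p,q]. For instance
  ∂[v_1,v_2,v_3] = [v_2,v_3] − [v_1,v_3] + [v_1,v_2],
  ∂[v_0,v_1,v_2] = [v_1,v_2] − [v_0,v_2] + [v_0,v_1].
The resulting 6×4 matrix has rank 3, and its Smith normal form has invariant factors (1,1,1).

Reading off H_k = ker ∂_k / im ∂_{k+1}:

  H_0: rank C_0 − rank ∂_1 = 4 − 3 = 1, and the invariant factors of ∂_1 are all 1, so H_0 ≅ Z.
  H_1: rank ker ∂_1 − rank ∂_2 = (6 − 3) − 3 = 0, and the invariant factors of ∂_2 are all 1, so H_1 ≅ 0.
  H_2: rank ker ∂_2 − rank ∂_3 = (4 − 3) − 0 = 1, and there is no ∂_3, so H_2 ≅ Z.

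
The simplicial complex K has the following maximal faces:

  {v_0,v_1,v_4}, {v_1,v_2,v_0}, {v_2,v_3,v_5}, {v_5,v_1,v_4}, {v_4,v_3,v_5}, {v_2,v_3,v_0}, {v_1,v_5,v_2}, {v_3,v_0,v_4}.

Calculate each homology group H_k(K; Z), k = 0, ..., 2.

Fix the vertex order v_0 < v_1 < v_2 < v_3 < v_4 < v_5 and write every simplex with vertices in increasing order. Then dim K = 2 and the simplices of K are:

  0-simplices (6): [v_0], [v_1], [v_2], [v_3], [v_4], [v_5]
  1-simplices (12): [v_0,v_1], [v_0,v_2], [v_0,v_3], [v_0,v_4], [v_1,v_2], [v_1,v_4], [v_1,v_5], [v_2,v_3], [v_2,v_5], [v_3,v_4], [v_3,v_5], [v_4,v_5]
  2-simplices (8): [v_0,v_1,v_2], [v_0,v_1,v_4], [v_0,v_2,v_3], [v_0,v_3,v_4], [v_1,v_2,v_5], [v_1,v_4,v_5], [v_2,v_3,v_5], [v_3,v_4,v_5]

Hence C_0 ≅ Z^6, C_1 ≅ Z^12, C_2 ≅ Z^8.

Boundary ∂_1: C_1 → C_0 maps an edge to its endpoints' difference, ∂[p,q] = q − p.
The resulting 6×12 matrix has rank 5, and its Smith normal form has invariant factors (1,1,1,1,1).

∂_2: C_2 → C_1 sends each 2-simplex [p,q,r] to [q,r] − [p,r] + [p,q]. For instance
  ∂[v_1,v_2,v_5] = [v_2,v_5] − [v_1,v_5] + [v_1,v_2],
  ∂[v_0,v_3,v_4] = [v_3,v_4] − [v_0,v_4] + [v_0,v_3].
This gives a 12×8 integer matrix of rank 7; reducing to Smith normal form yields diagonal entries (1,1,1,1,1,1,1).

Now H_k = ker ∂_k / im ∂_{k+1}, so:

  H_0: rank C_0 − rank ∂_1 = 6 − 5 = 1, and the invariant factors of ∂_1 are all 1, so H_0 ≅ Z.
  H_1: rank ker ∂_1 − rank ∂_2 = (12 − 5) − 7 = 0, and the invariant factors of ∂_2 are all 1, so H_1 ≅ 0.
  H_2: rank ker ∂_2 − rank ∂_3 = (8 − 7) − 0 = 1, and there is no ∂_3, so H_2 ≅ Z.

H_0 = Z,  H_1 = 0,  H_2 = Z.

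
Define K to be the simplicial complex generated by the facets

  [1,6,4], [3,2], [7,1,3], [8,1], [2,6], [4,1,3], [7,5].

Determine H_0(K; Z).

H_0 ≅ Z.

Take the total order 1 < 2 < 3 < 4 < 5 < 6 < 7 < 8 on the vertex set. Then K (dimension 2) consists of the simplices:

  0-simplices (8): [1], [2], [3], [4], [5], [6], [7], [8]
  1-simplices (11): [1,3], [1,4], [1,6], [1,7], [1,8], [2,3], [2,6], [3,4], [3,7], [4,6], [5,7]
  2-simplices (3): [1,3,4], [1,3,7], [1,4,6]

giving chain groups C_0 ≅ Z^8, C_1 ≅ Z^11, C_2 ≅ Z^3.

The boundary map ∂_1: C_1 → C_0 is given by ∂[p,q] = [q] − [p]. For instance
  ∂[5,7] = [7] − [5].
This gives a 8×11 integer matrix of rank 7; reducing to Smith normal form yields diagonal entries (1,1,1,1,1,1,1).

∂_2: C_2 → C_1 acts by ∂[p,q,r] = [q,r] − [p,r] + [p,q]. For instance
  ∂[1,4,6] = [4,6] − [1,6] + [1,4],
  ∂[1,3,4] = [3,4] − [1,4] + [1,3].
As a 11×3 matrix over Z this has rank 3, with invariant factors (1,1,1).

Computing H_k = (kernel of ∂_k) / (image of ∂_{k+1}):

  H_0: rank C_0 − rank ∂_1 = 8 − 7 = 1, and the invariant factors of ∂_1 are all 1, so H_0 ≅ Z.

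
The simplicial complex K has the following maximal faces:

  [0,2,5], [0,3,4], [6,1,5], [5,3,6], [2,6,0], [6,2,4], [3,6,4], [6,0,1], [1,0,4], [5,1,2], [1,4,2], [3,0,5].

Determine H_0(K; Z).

H_0 = Z.

We work with the vertex ordering 0 < 1 < 2 < 3 < 4 < 5 < 6. The simplices of K, each written with vertices in increasing order, are:

  0-simplices (7): [0], [1], [2], [3], [4], [5], [6]
  1-simplices (18): [0,1], [0,2], [0,3], [0,4], [0,5], [0,6], [1,2], [1,4], [1,5], [1,6], [2,4], [2,5], [2,6], [3,4], [3,5], [3,6], [4,6], [5,6]
  2-simplices (12): [0,1,4], [0,1,6], [0,2,5], [0,2,6], [0,3,4], [0,3,5], [1,2,4], [1,2,5], [1,5,6], [2,4,6], [3,4,6], [3,5,6]

so the chain groups are C_0 ≅ Z^7, C_1 ≅ Z^18, C_2 ≅ Z^12.

∂_1: C_1 → C_0 sends each edge [p,q] (with p < q) to q − p.
As a 7×18 matrix over Z this has rank 6, with invariant factors (1,1,1,1,1,1).

Boundary ∂_2: C_2 → C_1 acts by ∂[p,q,r] = [q,r] − [p,r] + [p,q]. For instance
  ∂[0,2,6] = [2,6] − [0,6] + [0,2],
  ∂[3,5,6] = [5,6] − [3,6] + [3,5].
The resulting 18×12 matrix has rank 12, and its Smith normal form has invariant factors (1,1,1,1,1,1,1,1,1,1,1,2).

Computing H_k = (kernel of ∂_k) / (image of ∂_{k+1}):

  H_0: rank C_0 − rank ∂_1 = 7 − 6 = 1, and the invariant factors of ∂_1 are all 1, so H_0 ≅ Z.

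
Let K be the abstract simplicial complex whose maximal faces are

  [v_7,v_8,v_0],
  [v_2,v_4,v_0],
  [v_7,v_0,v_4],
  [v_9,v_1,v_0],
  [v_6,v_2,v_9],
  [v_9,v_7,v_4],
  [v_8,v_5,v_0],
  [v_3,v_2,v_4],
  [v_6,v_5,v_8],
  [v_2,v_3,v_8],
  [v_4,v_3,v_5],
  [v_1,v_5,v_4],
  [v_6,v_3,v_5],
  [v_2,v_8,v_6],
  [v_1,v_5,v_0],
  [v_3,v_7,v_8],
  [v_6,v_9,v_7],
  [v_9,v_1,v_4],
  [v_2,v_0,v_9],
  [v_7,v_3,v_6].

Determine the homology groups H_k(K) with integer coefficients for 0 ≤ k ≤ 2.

We work with the vertex ordering v_0 < v_1 < v_2 < v_3 < v_4 < v_5 < v_6 < v_7 < v_8 < v_9. The simplices of K, each written with vertices in increasing order, are:

  0-simplices (10): [v_0], [v_1], [v_2], [v_3], [v_4], [v_5], [v_6], [v_7], [v_8], [v_9]
  1-simplices (30): (30 of them)
  2-simplices (20): (20 of them)

Hence C_0 ≅ Z^10, C_1 ≅ Z^30, C_2 ≅ Z^20.

∂_1: C_1 → C_0 sends each edge [p,q] (with p < q) to q − p. For instance
  ∂[v_3,v_4] = [v_4] − [v_3].
As a 10×30 matrix over Z this has rank 9, with invariant factors (1,1,1,1,1,1,1,1,1).

The boundary map ∂_2: C_2 → C_1 sends each 2-simplex [p,q,r] to [q,r] − [p,r] + [p,q]. For instance
  ∂[v_3,v_6,v_7] = [v_6,v_7] − [v_3,v_7] + [v_3,v_6],
  ∂[v_2,v_6,v_9] = [v_6,v_9] − [v_2,v_9] + [v_2,v_6].
As a 30×20 matrix over Z this has rank 20, with invariant factors (1,1,1,1,1,1,1,1,1,1,1,1,1,1,1,1,1,1,1,2).

Computing H_k = (kernel of ∂_k) / (image of ∂_{k+1}):

  H_0: rank C_0 − rank ∂_1 = 10 − 9 = 1, and the invariant factors of ∂_1 are all 1, so H_0 = Z.
  H_1: rank ker ∂_1 − rank ∂_2 = (30 − 9) − 20 = 1, and ∂_2 has invariant factor 2 > 1, so H_1 = Z ⊕ Z/2Z.
  H_2: rank ker ∂_2 − rank ∂_3 = (20 − 20) − 0 = 0, and there is no ∂_3, so H_2 = 0.

H_0 = Z,  H_1 = Z ⊕ Z/2Z,  H_2 = 0.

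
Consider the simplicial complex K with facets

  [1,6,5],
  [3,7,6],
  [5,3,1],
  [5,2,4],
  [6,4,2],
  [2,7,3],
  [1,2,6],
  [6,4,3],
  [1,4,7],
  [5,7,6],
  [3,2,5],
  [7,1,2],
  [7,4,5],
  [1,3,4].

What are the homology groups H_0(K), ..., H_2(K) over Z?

H_0 ≅ Z,  H_1 ≅ Z^2,  H_2 ≅ Z.

Fix the vertex order 1 < 2 < 3 < 4 < 5 < 6 < 7 and write every simplex with vertices in increasing order. Then dim K = 2 and the simplices of K are:

  0-simplices (7): [1], [2], [3], [4], [5], [6], [7]
  1-simplices (21): [1,2], [1,3], [1,4], [1,5], [1,6], [1,7], [2,3], [2,4], [2,5], [2,6], [2,7], [3,4], [3,5], [3,6], [3,7], [4,5], [4,6], [4,7], [5,6], [5,7], [6,7]
  2-simplices (14): [1,2,6], [1,2,7], [1,3,4], [1,3,5], [1,4,7], [1,5,6], [2,3,5], [2,3,7], [2,4,5], [2,4,6], [3,4,6], [3,6,7], [4,5,7], [5,6,7]

so the chain groups are C_0 ≅ Z^7, C_1 ≅ Z^21, C_2 ≅ Z^14.

∂_1: C_1 → C_0 maps an edge to its endpoints' difference, ∂[p,q] = q − p.
This gives a 7×21 integer matrix of rank 6; reducing to Smith normal form yields diagonal entries (1,1,1,1,1,1).

∂_2: C_2 → C_1 maps a triangle to the signed sum of its edges. For instance
  ∂[1,5,6] = [5,6] − [1,6] + [1,5],
  ∂[1,2,6] = [2,6] − [1,6] + [1,2].
This gives a 21×14 integer matrix of rank 13; reducing to Smith normal form yields diagonal entries (1,1,1,1,1,1,1,1,1,1,1,1,1).

Now H_k = ker ∂_k / im ∂_{k+1}, so:

  H_0: rank C_0 − rank ∂_1 = 7 − 6 = 1, and the invariant factors of ∂_1 are all 1, so H_0 ≅ Z.
  H_1: rank ker ∂_1 − rank ∂_2 = (21 − 6) − 13 = 2, and the invariant factors of ∂_2 are all 1, so H_1 ≅ Z^2.
  H_2: rank ker ∂_2 − rank ∂_3 = (14 − 13) − 0 = 1, and there is no ∂_3, so H_2 ≅ Z.

As a check, the Euler characteristic is 7 − 21 + 14 = 0, which agrees with 1 − 2 + 1 = 0.
(K is a triangulation of the torus T^2.)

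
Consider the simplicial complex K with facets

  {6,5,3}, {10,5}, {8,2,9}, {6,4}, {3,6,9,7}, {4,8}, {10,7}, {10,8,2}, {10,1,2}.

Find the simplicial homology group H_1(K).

H_1 ≅ Z^3.

Fix the vertex order 1 < 2 < 3 < 4 < 5 < 6 < 7 < 8 < 9 < 10 and write every simplex with vertices in increasing order. Then dim K = 3 and the simplices of K are:

  0-simplices (10): [1], [2], [3], [4], [5], [6], [7], [8], [9], [10]
  1-simplices (19): [1,2], [1,10], [2,8], [2,9], [2,10], [3,5], [3,6], [3,7], [3,9], [4,6], [4,8], [5,6], [5,10], [6,7], [6,9], [7,9], [7,10], [8,9], [8,10]
  2-simplices (8): [1,2,10], [2,8,9], [2,8,10], [3,5,6], [3,6,7], [3,6,9], [3,7,9], [6,7,9]
  3-simplices (1): [3,6,7,9]

giving chain groups C_0 ≅ Z^10, C_1 ≅ Z^19, C_2 ≅ Z^8, C_3 ≅ Z^1.

∂_1: C_1 → C_0 is given by ∂[p,q] = [q] − [p].
As a 10×19 matrix over Z this has rank 9, with invariant factors (1,1,1,1,1,1,1,1,1).

The boundary map ∂_2: C_2 → C_1 maps a triangle to the signed sum of its edges. For instance
  ∂[3,5,6] = [5,6] − [3,6] + [3,5],
  ∂[6,7,9] = [7,9] − [6,9] + [6,7].
The 19×8 boundary matrix has rank 7 and Smith normal form diag(1,1,1,1,1,1,1).

Boundary ∂_3: C_3 → C_2 sends each 3-simplex σ to the alternating sum Σ_i (−1)^i (σ with its i-th vertex removed). For instance
  ∂[3,6,7,9] = [6,7,9] − [3,7,9] + [3,6,9] − [3,6,7].
This gives a 8×1 integer matrix of rank 1; reducing to Smith normal form yields diagonal entries (1).

Reading off H_k = ker ∂_k / im ∂_{k+1}:

  H_1: rank ker ∂_1 − rank ∂_2 = (19 − 9) − 7 = 3, and the invariant factors of ∂_2 are all 1, so H_1 = Z^3.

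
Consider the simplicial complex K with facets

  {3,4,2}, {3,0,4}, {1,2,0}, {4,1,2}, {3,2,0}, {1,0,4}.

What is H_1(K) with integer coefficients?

H_1 ≅ 0.

We work with the vertex ordering 0 < 1 < 2 < 3 < 4. The simplices of K, each written with vertices in increasing order, are:

  0-simplices (5): [0], [1], [2], [3], [4]
  1-simplices (9): [0,1], [0,2], [0,3], [0,4], [1,2], [1,4], [2,3], [2,4], [3,4]
  2-simplices (6): [0,1,2], [0,1,4], [0,2,3], [0,3,4], [1,2,4], [2,3,4]

Hence C_0 ≅ Z^5, C_1 ≅ Z^9, C_2 ≅ Z^6.

Boundary ∂_1: C_1 → C_0 sends each edge [p,q] (with p < q) to q − p. For instance
  ∂[0,4] = [4] − [0].
This gives a 5×9 integer matrix of rank 4; reducing to Smith normal form yields diagonal entries (1,1,1,1).

The boundary map ∂_2: C_2 → C_1 maps a triangle to the signed sum of its edges. For instance
  ∂[0,3,4] = [3,4] − [0,4] + [0,3],
  ∂[1,2,4] = [2,4] − [1,4] + [1,2].
As a 9×6 matrix over Z this has rank 5, with invariant factors (1,1,1,1,1).

Reading off H_k = ker ∂_k / im ∂_{k+1}:

  H_1: rank ker ∂_1 − rank ∂_2 = (9 − 4) − 5 = 0, and the invariant factors of ∂_2 are all 1, so H_1 = 0.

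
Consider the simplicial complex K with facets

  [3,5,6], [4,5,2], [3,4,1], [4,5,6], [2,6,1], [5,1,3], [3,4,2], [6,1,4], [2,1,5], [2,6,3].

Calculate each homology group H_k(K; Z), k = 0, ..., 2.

H_0 ≅ Z,  H_1 ≅ Z/2,  H_2 = 0.

We work with the vertex ordering 1 < 2 < 3 < 4 < 5 < 6. The simplices of K, each written with vertices in increasing order, are:

  0-simplices (6): [1], [2], [3], [4], [5], [6]
  1-simplices (15): [1,2], [1,3], [1,4], [1,5], [1,6], [2,3], [2,4], [2,5], [2,6], [3,4], [3,5], [3,6], [4,5], [4,6], [5,6]
  2-simplices (10): [1,2,5], [1,2,6], [1,3,4], [1,3,5], [1,4,6], [2,3,4], [2,3,6], [2,4,5], [3,5,6], [4,5,6]

so the chain groups are C_0 ≅ Z^6, C_1 ≅ Z^15, C_2 ≅ Z^10.

Boundary ∂_1: C_1 → C_0 sends each edge [p,q] (with p < q) to q − p.
The 6×15 boundary matrix has rank 5 and Smith normal form diag(1,1,1,1,1).

The boundary map ∂_2: C_2 → C_1 maps a triangle to the signed sum of its edges. For instance
  ∂[2,3,6] = [3,6] − [2,6] + [2,3],
  ∂[4,5,6] = [5,6] − [4,6] + [4,5].
The 15×10 boundary matrix has rank 10 and Smith normal form diag(1,1,1,1,1,1,1,1,1,2).

Reading off H_k = ker ∂_k / im ∂_{k+1}:

  H_0: rank C_0 − rank ∂_1 = 6 − 5 = 1, and the invariant factors of ∂_1 are all 1, so H_0 ≅ Z.
  H_1: rank ker ∂_1 − rank ∂_2 = (15 − 5) − 10 = 0, and ∂_2 has invariant factor 2 > 1, so H_1 ≅ Z/2.
  H_2: rank ker ∂_2 − rank ∂_3 = (10 − 10) − 0 = 0, and there is no ∂_3, so H_2 ≅ 0.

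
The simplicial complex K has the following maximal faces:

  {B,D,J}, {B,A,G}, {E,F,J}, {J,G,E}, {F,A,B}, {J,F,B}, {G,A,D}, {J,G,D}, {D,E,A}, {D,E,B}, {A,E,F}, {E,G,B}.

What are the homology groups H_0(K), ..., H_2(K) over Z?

Fix the vertex order A < B < D < E < F < G < J and write every simplex with vertices in increasing order. Then dim K = 2 and the simplices of K are:

  0-simplices (7): A, B, D, E, F, G, J
  1-simplices (18): AB, AD, AE, AF, AG, BD, BE, BF, BG, BJ, DE, DG, DJ, EF, EG, EJ, FJ, GJ
  2-simplices (12): ABF, ABG, ADE, ADG, AEF, BDE, BDJ, BEG, BFJ, DGJ, EFJ, EGJ

Hence C_0 ≅ Z^7, C_1 ≅ Z^18, C_2 ≅ Z^12.

Boundary ∂_1: C_1 → C_0 sends each edge [p,q] (with p < q) to q − p.
As a 7×18 matrix over Z this has rank 6, with invariant factors (1,1,1,1,1,1).

The boundary map ∂_2: C_2 → C_1 maps a triangle to the signed sum of its edges. For instance
  ∂BDE = DE − BE + BD,
  ∂AEF = EF − AF + AE.
The resulting 18×12 matrix has rank 12, and its Smith normal form has invariant factors (1,1,1,1,1,1,1,1,1,1,1,2).

Now H_k = ker ∂_k / im ∂_{k+1}, so:

  H_0: rank C_0 − rank ∂_1 = 7 − 6 = 1, and the invariant factors of ∂_1 are all 1, so H_0 = Z.
  H_1: rank ker ∂_1 − rank ∂_2 = (18 − 6) − 12 = 0, and ∂_2 has invariant factor 2 > 1, so H_1 = Z/2.
  H_2: rank ker ∂_2 − rank ∂_3 = (12 − 12) − 0 = 0, and there is no ∂_3, so H_2 = 0.

H_0 = Z,  H_1 = Z/2,  H_2 = 0.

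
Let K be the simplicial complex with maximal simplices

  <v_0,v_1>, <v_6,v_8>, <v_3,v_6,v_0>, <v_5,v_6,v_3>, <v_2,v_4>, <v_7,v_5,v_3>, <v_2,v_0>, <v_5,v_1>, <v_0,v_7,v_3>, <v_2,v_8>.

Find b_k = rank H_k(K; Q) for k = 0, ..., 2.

Fix the vertex order v_0 < v_1 < v_2 < v_3 < v_4 < v_5 < v_6 < v_7 < v_8 and write every simplex with vertices in increasing order. Then dim K = 2 and the simplices of K are:

  0-simplices (9): [v_0], [v_1], [v_2], [v_3], [v_4], [v_5], [v_6], [v_7], [v_8]
  1-simplices (14): [v_0,v_1], [v_0,v_2], [v_0,v_3], [v_0,v_6], [v_0,v_7], [v_1,v_5], [v_2,v_4], [v_2,v_8], [v_3,v_5], [v_3,v_6], [v_3,v_7], [v_5,v_6], [v_5,v_7], [v_6,v_8]
  2-simplices (4): [v_0,v_3,v_6], [v_0,v_3,v_7], [v_3,v_5,v_6], [v_3,v_5,v_7]

so the chain groups are C_0 ≅ Z^9, C_1 ≅ Z^14, C_2 ≅ Z^4.

The boundary map ∂_1: C_1 → C_0 is given by ∂[p,q] = [q] − [p]. For instance
  ∂[v_3,v_6] = [v_6] − [v_3].
This gives a 9×14 integer matrix of rank 8; reducing to Smith normal form yields diagonal entries (1,1,1,1,1,1,1,1).

The boundary map ∂_2: C_2 → C_1 maps a triangle to the signed sum of its edges. For instance
  ∂[v_3,v_5,v_6] = [v_5,v_6] − [v_3,v_6] + [v_3,v_5],
  ∂[v_0,v_3,v_6] = [v_3,v_6] − [v_0,v_6] + [v_0,v_3].
The 14×4 boundary matrix has rank 4 and Smith normal form diag(1,1,1,1).

From H_k ≅ ker(∂_k) / im(∂_{k+1}) we obtain:

  H_0: rank C_0 − rank ∂_1 = 9 − 8 = 1, and the invariant factors of ∂_1 are all 1, so H_0 ≅ Z.
  H_1: rank ker ∂_1 − rank ∂_2 = (14 − 8) − 4 = 2, and the invariant factors of ∂_2 are all 1, so H_1 ≅ Z^2.
  H_2: rank ker ∂_2 − rank ∂_3 = (4 − 4) − 0 = 0, and there is no ∂_3, so H_2 ≅ 0.

Hence the Betti numbers are b_0 = 1, b_1 = 2, b_2 = 0.

b_0 = 1, b_1 = 2, b_2 = 0.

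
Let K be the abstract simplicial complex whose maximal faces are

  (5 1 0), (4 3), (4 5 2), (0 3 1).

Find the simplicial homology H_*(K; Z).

H_0 = Z,  H_1 = Z,  H_2 = 0.

Order the vertices as 0 < 1 < 2 < 3 < 4 < 5. Listing each simplex with vertices in this order, K has dimension 2 with simplices:

  0-simplices (6): [0], [1], [2], [3], [4], [5]
  1-simplices (9): [0,1], [0,3], [0,5], [1,3], [1,5], [2,4], [2,5], [3,4], [4,5]
  2-simplices (3): [0,1,3], [0,1,5], [2,4,5]

Hence C_0 ≅ Z^6, C_1 ≅ Z^9, C_2 ≅ Z^3.

∂_1: C_1 → C_0 sends each edge [p,q] (with p < q) to q − p. For instance
  ∂[4,5] = [5] − [4].
As a 6×9 matrix over Z this has rank 5, with invariant factors (1,1,1,1,1).

The boundary map ∂_2: C_2 → C_1 acts by ∂[p,q,r] = [q,r] − [p,r] + [p,q]. For instance
  ∂[2,4,5] = [4,5] − [2,5] + [2,4],
  ∂[0,1,3] = [1,3] − [0,3] + [0,1].
The 9×3 boundary matrix has rank 3 and Smith normal form diag(1,1,1).

Now H_k = ker ∂_k / im ∂_{k+1}, so:

  H_0: rank C_0 − rank ∂_1 = 6 − 5 = 1, and the invariant factors of ∂_1 are all 1, so H_0 = Z.
  H_1: rank ker ∂_1 − rank ∂_2 = (9 − 5) − 3 = 1, and the invariant factors of ∂_2 are all 1, so H_1 = Z.
  H_2: rank ker ∂_2 − rank ∂_3 = (3 − 3) − 0 = 0, and there is no ∂_3, so H_2 = 0.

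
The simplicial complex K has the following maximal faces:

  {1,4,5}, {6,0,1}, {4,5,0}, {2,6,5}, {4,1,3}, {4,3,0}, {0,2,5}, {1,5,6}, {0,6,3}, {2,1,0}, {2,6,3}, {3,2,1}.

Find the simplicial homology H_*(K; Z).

H_0 = Z,  H_1 = Z_2,  H_2 = 0.

We work with the vertex ordering 0 < 1 < 2 < 3 < 4 < 5 < 6. The simplices of K, each written with vertices in increasing order, are:

  0-simplices (7): [0], [1], [2], [3], [4], [5], [6]
  1-simplices (18): [0,1], [0,2], [0,3], [0,4], [0,5], [0,6], [1,2], [1,3], [1,4], [1,5], [1,6], [2,3], [2,5], [2,6], [3,4], [3,6], [4,5], [5,6]
  2-simplices (12): [0,1,2], [0,1,6], [0,2,5], [0,3,4], [0,3,6], [0,4,5], [1,2,3], [1,3,4], [1,4,5], [1,5,6], [2,3,6], [2,5,6]

giving chain groups C_0 ≅ Z^7, C_1 ≅ Z^18, C_2 ≅ Z^12.

The boundary map ∂_1: C_1 → C_0 sends each edge [p,q] (with p < q) to q − p. For instance
  ∂[1,4] = [4] − [1].
The 7×18 boundary matrix has rank 6 and Smith normal form diag(1,1,1,1,1,1).

The boundary map ∂_2: C_2 → C_1 acts by ∂[p,q,r] = [q,r] − [p,r] + [p,q]. For instance
  ∂[0,3,6] = [3,6] − [0,6] + [0,3],
  ∂[1,2,3] = [2,3] − [1,3] + [1,2].
The resulting 18×12 matrix has rank 12, and its Smith normal form has invariant factors (1,1,1,1,1,1,1,1,1,1,1,2).

Now H_k = ker ∂_k / im ∂_{k+1}, so:

  H_0: rank C_0 − rank ∂_1 = 7 − 6 = 1, and the invariant factors of ∂_1 are all 1, so H_0 = Z.
  H_1: rank ker ∂_1 − rank ∂_2 = (18 − 6) − 12 = 0, and ∂_2 has invariant factor 2 > 1, so H_1 = Z_2.
  H_2: rank ker ∂_2 − rank ∂_3 = (12 − 12) − 0 = 0, and there is no ∂_3, so H_2 = 0.

As a check, the Euler characteristic is 7 − 18 + 12 = 1, which agrees with 1 − 0 + 0 = 1.
(K is a triangulation of the real projective plane RP^2.)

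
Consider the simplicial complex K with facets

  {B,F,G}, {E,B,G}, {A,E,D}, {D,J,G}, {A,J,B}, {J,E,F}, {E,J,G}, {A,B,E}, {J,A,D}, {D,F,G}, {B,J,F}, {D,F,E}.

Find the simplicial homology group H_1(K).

H_1 = Z_2.

We work with the vertex ordering A < B < D < E < F < G < J. The simplices of K, each written with vertices in increasing order, are:

  0-simplices (7): A, B, D, E, F, G, J
  1-simplices (18): AB, AD, AE, AJ, BE, BF, BG, BJ, DE, DF, DG, DJ, EF, EG, EJ, FG, FJ, GJ
  2-simplices (12): ABE, ABJ, ADE, ADJ, BEG, BFG, BFJ, DEF, DFG, DGJ, EFJ, EGJ

giving chain groups C_0 ≅ Z^7, C_1 ≅ Z^18, C_2 ≅ Z^12.

Boundary ∂_1: C_1 → C_0 is given by ∂[p,q] = [q] − [p]. For instance
  ∂FJ = J − F.
As a 7×18 matrix over Z this has rank 6, with invariant factors (1,1,1,1,1,1).

Boundary ∂_2: C_2 → C_1 acts by ∂[p,q,r] = [q,r] − [p,r] + [p,q]. For instance
  ∂BFJ = FJ − BJ + BF,
  ∂DEF = EF − DF + DE.
As a 18×12 matrix over Z this has rank 12, with invariant factors (1,1,1,1,1,1,1,1,1,1,1,2).

Computing H_k = (kernel of ∂_k) / (image of ∂_{k+1}):

  H_1: rank ker ∂_1 − rank ∂_2 = (18 − 6) − 12 = 0, and ∂_2 has invariant factor 2 > 1, so H_1 ≅ Z_2.

(K is a triangulation of the real projective plane RP^2.)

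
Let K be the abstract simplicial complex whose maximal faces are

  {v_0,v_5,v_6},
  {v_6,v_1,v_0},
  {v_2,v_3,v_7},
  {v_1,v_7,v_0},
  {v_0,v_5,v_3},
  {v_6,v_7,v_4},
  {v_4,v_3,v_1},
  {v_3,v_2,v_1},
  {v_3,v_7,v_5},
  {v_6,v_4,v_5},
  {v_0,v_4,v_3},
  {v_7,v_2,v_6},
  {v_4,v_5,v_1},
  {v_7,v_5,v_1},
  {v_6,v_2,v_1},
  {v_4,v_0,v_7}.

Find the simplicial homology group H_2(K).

H_2 ≅ Z.

Take the total order v_0 < v_1 < v_2 < v_3 < v_4 < v_5 < v_6 < v_7 on the vertex set. Then K (dimension 2) consists of the simplices:

  0-simplices (8): [v_0], [v_1], [v_2], [v_3], [v_4], [v_5], [v_6], [v_7]
  1-simplices (24): (24 of them)
  2-simplices (16): (16 of them)

Hence C_0 ≅ Z^8, C_1 ≅ Z^24, C_2 ≅ Z^16.

∂_1: C_1 → C_0 sends each edge [p,q] (with p < q) to q − p. For instance
  ∂[v_4,v_7] = [v_7] − [v_4].
The 8×24 boundary matrix has rank 7 and Smith normal form diag(1,1,1,1,1,1,1).

∂_2: C_2 → C_1 sends each 2-simplex [p,q,r] to [q,r] − [p,r] + [p,q]. For instance
  ∂[v_1,v_2,v_6] = [v_2,v_6] − [v_1,v_6] + [v_1,v_2],
  ∂[v_1,v_5,v_7] = [v_5,v_7] − [v_1,v_7] + [v_1,v_5].
As a 24×16 matrix over Z this has rank 15, with invariant factors (1,1,1,1,1,1,1,1,1,1,1,1,1,1,1).

Now H_k = ker ∂_k / im ∂_{k+1}, so:

  H_2: rank ker ∂_2 − rank ∂_3 = (16 − 15) − 0 = 1, and there is no ∂_3, so H_2 = Z.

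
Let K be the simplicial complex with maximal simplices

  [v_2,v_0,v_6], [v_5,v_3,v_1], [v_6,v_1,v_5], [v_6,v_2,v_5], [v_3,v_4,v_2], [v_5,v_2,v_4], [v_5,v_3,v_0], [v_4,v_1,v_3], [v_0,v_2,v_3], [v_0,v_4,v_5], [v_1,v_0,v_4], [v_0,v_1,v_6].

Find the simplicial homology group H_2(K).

H_2 = 0.

We work with the vertex ordering v_0 < v_1 < v_2 < v_3 < v_4 < v_5 < v_6. The simplices of K, each written with vertices in increasing order, are:

  0-simplices (7): [v_0], [v_1], [v_2], [v_3], [v_4], [v_5], [v_6]
  1-simplices (18): (18 of them)
  2-simplices (12): (12 of them)

so the chain groups are C_0 ≅ Z^7, C_1 ≅ Z^18, C_2 ≅ Z^12.

Boundary ∂_1: C_1 → C_0 sends each edge [p,q] (with p < q) to q − p. For instance
  ∂[v_2,v_5] = [v_5] − [v_2].
As a 7×18 matrix over Z this has rank 6, with invariant factors (1,1,1,1,1,1).

The boundary map ∂_2: C_2 → C_1 sends each 2-simplex [p,q,r] to [q,r] − [p,r] + [p,q]. For instance
  ∂[v_0,v_1,v_6] = [v_1,v_6] − [v_0,v_6] + [v_0,v_1],
  ∂[v_0,v_3,v_5] = [v_3,v_5] − [v_0,v_5] + [v_0,v_3].
The resulting 18×12 matrix has rank 12, and its Smith normal form has invariant factors (1,1,1,1,1,1,1,1,1,1,1,2).

Reading off H_k = ker ∂_k / im ∂_{k+1}:

  H_2: rank ker ∂_2 − rank ∂_3 = (12 − 12) − 0 = 0, and there is no ∂_3, so H_2 = 0.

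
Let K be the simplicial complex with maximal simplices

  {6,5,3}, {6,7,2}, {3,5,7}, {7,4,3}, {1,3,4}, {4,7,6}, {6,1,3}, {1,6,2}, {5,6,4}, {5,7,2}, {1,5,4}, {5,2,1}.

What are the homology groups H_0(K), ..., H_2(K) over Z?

Fix the vertex order 1 < 2 < 3 < 4 < 5 < 6 < 7 and write every simplex with vertices in increasing order. Then dim K = 2 and the simplices of K are:

  0-simplices (7): [1], [2], [3], [4], [5], [6], [7]
  1-simplices (18): [1,2], [1,3], [1,4], [1,5], [1,6], [2,5], [2,6], [2,7], [3,4], [3,5], [3,6], [3,7], [4,5], [4,6], [4,7], [5,6], [5,7], [6,7]
  2-simplices (12): [1,2,5], [1,2,6], [1,3,4], [1,3,6], [1,4,5], [2,5,7], [2,6,7], [3,4,7], [3,5,6], [3,5,7], [4,5,6], [4,6,7]

giving chain groups C_0 ≅ Z^7, C_1 ≅ Z^18, C_2 ≅ Z^12.

The boundary map ∂_1: C_1 → C_0 is given by ∂[p,q] = [q] − [p]. For instance
  ∂[4,5] = [5] − [4].
The resulting 7×18 matrix has rank 6, and its Smith normal form has invariant factors (1,1,1,1,1,1).

The boundary map ∂_2: C_2 → C_1 sends each 2-simplex [p,q,r] to [q,r] − [p,r] + [p,q]. For instance
  ∂[3,5,7] = [5,7] − [3,7] + [3,5],
  ∂[4,5,6] = [5,6] − [4,6] + [4,5].
The 18×12 boundary matrix has rank 12 and Smith normal form diag(1,1,1,1,1,1,1,1,1,1,1,2).

Computing H_k = (kernel of ∂_k) / (image of ∂_{k+1}):

  H_0: rank C_0 − rank ∂_1 = 7 − 6 = 1, and the invariant factors of ∂_1 are all 1, so H_0 ≅ Z.
  H_1: rank ker ∂_1 − rank ∂_2 = (18 − 6) − 12 = 0, and ∂_2 has invariant factor 2 > 1, so H_1 ≅ Z_2.
  H_2: rank ker ∂_2 − rank ∂_3 = (12 − 12) − 0 = 0, and there is no ∂_3, so H_2 ≅ 0.

(K is a triangulation of the real projective plane RP^2.)

H_0 ≅ Z,  H_1 ≅ Z_2,  H_2 = 0.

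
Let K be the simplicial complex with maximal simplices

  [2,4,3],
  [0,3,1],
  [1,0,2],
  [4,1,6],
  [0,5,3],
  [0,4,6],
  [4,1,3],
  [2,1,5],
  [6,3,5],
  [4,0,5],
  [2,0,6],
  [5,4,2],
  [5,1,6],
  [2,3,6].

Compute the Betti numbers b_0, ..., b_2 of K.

b_0 = 1, b_1 = 2, b_2 = 1.

We work with the vertex ordering 0 < 1 < 2 < 3 < 4 < 5 < 6. The simplices of K, each written with vertices in increasing order, are:

  0-simplices (7): [0], [1], [2], [3], [4], [5], [6]
  1-simplices (21): [0,1], [0,2], [0,3], [0,4], [0,5], [0,6], [1,2], [1,3], [1,4], [1,5], [1,6], [2,3], [2,4], [2,5], [2,6], [3,4], [3,5], [3,6], [4,5], [4,6], [5,6]
  2-simplices (14): [0,1,2], [0,1,3], [0,2,6], [0,3,5], [0,4,5], [0,4,6], [1,2,5], [1,3,4], [1,4,6], [1,5,6], [2,3,4], [2,3,6], [2,4,5], [3,5,6]

so the chain groups are C_0 ≅ Z^7, C_1 ≅ Z^21, C_2 ≅ Z^14.

Boundary ∂_1: C_1 → C_0 maps an edge to its endpoints' difference, ∂[p,q] = q − p. For instance
  ∂[1,6] = [6] − [1].
As a 7×21 matrix over Z this has rank 6, with invariant factors (1,1,1,1,1,1).

The boundary map ∂_2: C_2 → C_1 sends each 2-simplex [p,q,r] to [q,r] − [p,r] + [p,q]. For instance
  ∂[1,3,4] = [3,4] − [1,4] + [1,3],
  ∂[0,4,6] = [4,6] − [0,6] + [0,4].
The 21×14 boundary matrix has rank 13 and Smith normal form diag(1,1,1,1,1,1,1,1,1,1,1,1,1).

From H_k ≅ ker(∂_k) / im(∂_{k+1}) we obtain:

  H_0: rank C_0 − rank ∂_1 = 7 − 6 = 1, and the invariant factors of ∂_1 are all 1, so H_0 ≅ Z.
  H_1: rank ker ∂_1 − rank ∂_2 = (21 − 6) − 13 = 2, and the invariant factors of ∂_2 are all 1, so H_1 ≅ Z^2.
  H_2: rank ker ∂_2 − rank ∂_3 = (14 − 13) − 0 = 1, and there is no ∂_3, so H_2 ≅ Z.

Hence the Betti numbers are b_0 = 1, b_1 = 2, b_2 = 1.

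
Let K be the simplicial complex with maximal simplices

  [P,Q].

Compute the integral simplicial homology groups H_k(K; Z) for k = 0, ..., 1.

We work with the vertex ordering P < Q. The simplices of K, each written with vertices in increasing order, are:

  0-simplices (2): P, Q
  1-simplices (1): PQ

giving chain groups C_0 ≅ Z^2, C_1 ≅ Z^1.

The boundary map ∂_1: C_1 → C_0 is given by ∂[p,q] = [q] − [p]. For instance
  ∂PQ = Q − P.
The 2×1 boundary matrix has rank 1 and Smith normal form diag(1).

From H_k ≅ ker(∂_k) / im(∂_{k+1}) we obtain:

  H_0: rank C_0 − rank ∂_1 = 2 − 1 = 1, and the invariant factors of ∂_1 are all 1, so H_0 ≅ Z.
  H_1: rank ker ∂_1 − rank ∂_2 = (1 − 1) − 0 = 0, and there is no ∂_2, so H_1 ≅ 0.

(K is a triangulation of the 1-simplex.)

H_0 = Z,  H_1 = 0.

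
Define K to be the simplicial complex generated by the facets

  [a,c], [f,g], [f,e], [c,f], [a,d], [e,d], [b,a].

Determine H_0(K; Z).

H_0 = Z.

We work with the vertex ordering a < b < c < d < e < f < g. The simplices of K, each written with vertices in increasing order, are:

  0-simplices (7): a, b, c, d, e, f, g
  1-simplices (7): ab, ac, ad, cf, de, ef, fg

so the chain groups are C_0 ≅ Z^7, C_1 ≅ Z^7.

∂_1: C_1 → C_0 maps an edge to its endpoints' difference, ∂[p,q] = q − p.
The resulting 7×7 matrix has rank 6, and its Smith normal form has invariant factors (1,1,1,1,1,1).

From H_k ≅ ker(∂_k) / im(∂_{k+1}) we obtain:

  H_0: rank C_0 − rank ∂_1 = 7 − 6 = 1, and the invariant factors of ∂_1 are all 1, so H_0 ≅ Z.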